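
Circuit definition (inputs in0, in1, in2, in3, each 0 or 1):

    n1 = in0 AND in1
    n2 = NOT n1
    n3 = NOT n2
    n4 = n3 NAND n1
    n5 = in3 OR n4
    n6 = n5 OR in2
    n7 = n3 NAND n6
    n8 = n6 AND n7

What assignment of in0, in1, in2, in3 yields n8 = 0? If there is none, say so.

in0=1, in1=1, in2=1, in3=0

n8 = n6 AND n7 must be 0, so at least one of n6, n7 is 0.
Check with in0=1, in1=1, in2=1, in3=0:
n1 = in0 AND in1 = 1 AND 1 = 1
n2 = NOT n1 = NOT 1 = 0
n3 = NOT n2 = NOT 0 = 1
n4 = n3 NAND n1 = 1 NAND 1 = 0
n5 = in3 OR n4 = 0 OR 0 = 0
n6 = n5 OR in2 = 0 OR 1 = 1
n7 = n3 NAND n6 = 1 NAND 1 = 0
n8 = n6 AND n7 = 1 AND 0 = 0
So n8 = 0 as required.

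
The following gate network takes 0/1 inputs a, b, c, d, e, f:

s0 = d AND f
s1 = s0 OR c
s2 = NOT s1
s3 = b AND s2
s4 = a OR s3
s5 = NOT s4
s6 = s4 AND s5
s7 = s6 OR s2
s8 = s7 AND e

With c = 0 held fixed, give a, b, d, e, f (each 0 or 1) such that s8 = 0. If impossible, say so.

Check with c = 0 and a=0, b=1, d=1, e=0, f=1:
s0 = d AND f = 1 AND 1 = 1
s1 = s0 OR c = 1 OR 0 = 1
s2 = NOT s1 = NOT 1 = 0
s3 = b AND s2 = 1 AND 0 = 0
s4 = a OR s3 = 0 OR 0 = 0
s5 = NOT s4 = NOT 0 = 1
s6 = s4 AND s5 = 0 AND 1 = 0
s7 = s6 OR s2 = 0 OR 0 = 0
s8 = s7 AND e = 0 AND 0 = 0
So s8 = 0.

a=0, b=1, d=1, e=0, f=1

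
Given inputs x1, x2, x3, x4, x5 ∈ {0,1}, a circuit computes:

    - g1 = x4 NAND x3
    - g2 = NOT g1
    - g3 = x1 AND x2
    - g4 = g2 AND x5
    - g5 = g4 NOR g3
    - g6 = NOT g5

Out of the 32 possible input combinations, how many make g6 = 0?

g6 = NOT g5 must be 0, so g5 = 1.
g5 = g4 NOR g3 must be 1, so both g4 = 0 and g3 = 0.
Enumerating the 32 input combinations, 21 give g6 = 0 and 11 give g6 = 1.

21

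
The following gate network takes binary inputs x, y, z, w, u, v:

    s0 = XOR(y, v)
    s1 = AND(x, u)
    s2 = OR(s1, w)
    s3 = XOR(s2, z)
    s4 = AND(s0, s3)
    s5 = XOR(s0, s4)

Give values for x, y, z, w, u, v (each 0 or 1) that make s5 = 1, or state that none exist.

s5 = XOR(s0, s4) must be 1, so s0 and s4 differ.
Check with x=1 y=1 z=1 w=0 u=1 v=0:
s0 = XOR(y, v) = XOR(1, 0) = 1
s1 = AND(x, u) = AND(1, 1) = 1
s2 = OR(s1, w) = OR(1, 0) = 1
s3 = XOR(s2, z) = XOR(1, 1) = 0
s4 = AND(s0, s3) = AND(1, 0) = 0
s5 = XOR(s0, s4) = XOR(1, 0) = 1
So s5 = 1 as required.

x=1 y=1 z=1 w=0 u=1 v=0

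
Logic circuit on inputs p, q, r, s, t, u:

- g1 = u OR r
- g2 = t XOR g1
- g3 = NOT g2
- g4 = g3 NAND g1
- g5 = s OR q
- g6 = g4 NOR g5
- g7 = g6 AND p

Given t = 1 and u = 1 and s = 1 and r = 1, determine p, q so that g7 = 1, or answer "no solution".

With t = 1 and u = 1 and s = 1 and r = 1 fixed, none of the 4 settings of p, q give g7 = 1.
For example, with p=0, q=0:
g1 = u OR r = 1 OR 1 = 1
g2 = t XOR g1 = 1 XOR 1 = 0
g3 = NOT g2 = NOT 0 = 1
g4 = g3 NAND g1 = 1 NAND 1 = 0
g5 = s OR q = 1 OR 0 = 1
g6 = g4 NOR g5 = 0 NOR 1 = 0
g7 = g6 AND p = 0 AND 0 = 0
giving g7 = 0 ≠ 1.

no solution exists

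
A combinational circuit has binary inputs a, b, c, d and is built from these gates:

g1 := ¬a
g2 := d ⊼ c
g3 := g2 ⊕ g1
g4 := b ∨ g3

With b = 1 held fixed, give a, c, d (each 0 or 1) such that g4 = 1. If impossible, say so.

g4 = b ∨ g3 must be 1, so at least one of b, g3 is 1.
Check with b = 1 and a=0, c=1, d=0:
g1 = ¬a = ¬0 = 1
g2 = d ⊼ c = 0 ⊼ 1 = 1
g3 = g2 ⊕ g1 = 1 ⊕ 1 = 0
g4 = b ∨ g3 = 1 ∨ 0 = 1
So g4 = 1.

a=0, c=1, d=0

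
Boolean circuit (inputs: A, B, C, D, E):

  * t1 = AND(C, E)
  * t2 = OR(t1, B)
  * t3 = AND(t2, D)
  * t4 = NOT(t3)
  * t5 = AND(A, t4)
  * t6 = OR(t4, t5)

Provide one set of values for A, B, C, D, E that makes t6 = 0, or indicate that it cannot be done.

A=0 B=1 C=0 D=1 E=0

t6 = OR(t4, t5) must be 0, so both t4 = 0 and t5 = 0.
t4 = NOT(t3) must be 0, so t3 = 1.
t5 = AND(A, t4) must be 0, so at least one of A, t4 is 0.
Check with A=0 B=1 C=0 D=1 E=0:
t1 = AND(C, E) = AND(0, 0) = 0
t2 = OR(t1, B) = OR(0, 1) = 1
t3 = AND(t2, D) = AND(1, 1) = 1
t4 = NOT(t3) = NOT 1 = 0
t5 = AND(A, t4) = AND(0, 0) = 0
t6 = OR(t4, t5) = OR(0, 0) = 0
So t6 = 0 as required.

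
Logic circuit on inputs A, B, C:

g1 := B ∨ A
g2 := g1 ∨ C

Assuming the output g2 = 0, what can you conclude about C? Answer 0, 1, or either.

0

g2 = g1 ∨ C must be 0, so both g1 = 0 and C = 0.
Every assignment with g2 = 0 has C = 0; there are 1 such assignment(s).
  A=0, B=0, C=0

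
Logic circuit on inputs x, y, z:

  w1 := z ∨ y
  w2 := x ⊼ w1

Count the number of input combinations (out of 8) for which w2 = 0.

3

w2 = x ⊼ w1 must be 0, so both x = 1 and w1 = 1.
w1 = z ∨ y must be 1, so at least one of z, y is 1.
Satisfying assignments:
  x=1, y=0, z=1
  x=1, y=1, z=0
  x=1, y=1, z=1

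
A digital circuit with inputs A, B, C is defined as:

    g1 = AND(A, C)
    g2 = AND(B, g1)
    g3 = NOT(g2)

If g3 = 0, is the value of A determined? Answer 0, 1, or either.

g3 = NOT(g2) must be 0, so g2 = 1.
Every assignment with g3 = 0 has A = 1; there are 1 such assignment(s).
  A=1, B=1, C=1

1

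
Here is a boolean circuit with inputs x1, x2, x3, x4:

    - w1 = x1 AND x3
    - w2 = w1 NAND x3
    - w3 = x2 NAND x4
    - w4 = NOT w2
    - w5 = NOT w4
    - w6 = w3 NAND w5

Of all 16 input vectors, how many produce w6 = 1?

7

w6 = w3 NAND w5 must be 1, so at least one of w3, w5 is 0.
Enumerating the 16 input combinations, 7 give w6 = 1 and 9 give w6 = 0.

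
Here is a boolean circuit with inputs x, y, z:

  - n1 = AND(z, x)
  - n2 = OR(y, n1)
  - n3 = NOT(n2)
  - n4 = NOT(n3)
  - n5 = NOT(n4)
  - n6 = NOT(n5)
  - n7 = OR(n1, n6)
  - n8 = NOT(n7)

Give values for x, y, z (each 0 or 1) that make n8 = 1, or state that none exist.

x=1 y=0 z=0

n8 = NOT(n7) must be 1, so n7 = 0.
n7 = OR(n1, n6) must be 0, so both n1 = 0 and n6 = 0.
n1 = AND(z, x) must be 0, so at least one of z, x is 0.
Check with x=1 y=0 z=0:
n1 = AND(z, x) = AND(0, 1) = 0
n2 = OR(y, n1) = OR(0, 0) = 0
n3 = NOT(n2) = NOT 0 = 1
n4 = NOT(n3) = NOT 1 = 0
n5 = NOT(n4) = NOT 0 = 1
n6 = NOT(n5) = NOT 1 = 0
n7 = OR(n1, n6) = OR(0, 0) = 0
n8 = NOT(n7) = NOT 0 = 1
So n8 = 1 as required.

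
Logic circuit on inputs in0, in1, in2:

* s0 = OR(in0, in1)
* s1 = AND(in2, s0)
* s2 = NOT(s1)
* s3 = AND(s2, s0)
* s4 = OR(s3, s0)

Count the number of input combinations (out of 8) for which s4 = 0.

s4 = OR(s3, s0) must be 0, so both s3 = 0 and s0 = 0.
s3 = AND(s2, s0) must be 0, so at least one of s2, s0 is 0.
Satisfying assignments:
  in0=0, in1=0, in2=0
  in0=0, in1=0, in2=1

2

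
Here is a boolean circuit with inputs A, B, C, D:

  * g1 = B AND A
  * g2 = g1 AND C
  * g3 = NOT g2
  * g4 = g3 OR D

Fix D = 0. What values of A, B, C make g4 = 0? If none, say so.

g4 = g3 OR D must be 0, so both g3 = 0 and D = 0.
Check with D = 0 and A=1, B=1, C=1:
g1 = B AND A = 1 AND 1 = 1
g2 = g1 AND C = 1 AND 1 = 1
g3 = NOT g2 = NOT 1 = 0
g4 = g3 OR D = 0 OR 0 = 0
So g4 = 0.

A=1, B=1, C=1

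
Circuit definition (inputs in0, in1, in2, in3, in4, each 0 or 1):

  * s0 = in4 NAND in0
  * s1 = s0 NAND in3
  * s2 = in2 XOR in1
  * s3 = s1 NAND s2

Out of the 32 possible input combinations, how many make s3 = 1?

22

s3 = s1 NAND s2 must be 1, so at least one of s1, s2 is 0.
Enumerating the 32 input combinations, 22 give s3 = 1 and 10 give s3 = 0.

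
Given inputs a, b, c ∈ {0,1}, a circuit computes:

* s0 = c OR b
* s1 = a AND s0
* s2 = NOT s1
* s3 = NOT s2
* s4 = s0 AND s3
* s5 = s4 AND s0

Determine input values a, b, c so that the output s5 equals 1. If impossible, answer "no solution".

a=1, b=1, c=0

Check with a=1, b=1, c=0:
s0 = c OR b = 0 OR 1 = 1
s1 = a AND s0 = 1 AND 1 = 1
s2 = NOT s1 = NOT 1 = 0
s3 = NOT s2 = NOT 0 = 1
s4 = s0 AND s3 = 1 AND 1 = 1
s5 = s4 AND s0 = 1 AND 1 = 1
So s5 = 1 as required.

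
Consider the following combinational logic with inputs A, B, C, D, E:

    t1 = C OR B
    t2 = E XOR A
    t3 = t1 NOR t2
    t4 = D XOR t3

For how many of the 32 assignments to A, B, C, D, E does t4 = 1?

16

t4 = D XOR t3 must be 1, so D and t3 differ.
Enumerating the 32 input combinations, 16 give t4 = 1 and 16 give t4 = 0.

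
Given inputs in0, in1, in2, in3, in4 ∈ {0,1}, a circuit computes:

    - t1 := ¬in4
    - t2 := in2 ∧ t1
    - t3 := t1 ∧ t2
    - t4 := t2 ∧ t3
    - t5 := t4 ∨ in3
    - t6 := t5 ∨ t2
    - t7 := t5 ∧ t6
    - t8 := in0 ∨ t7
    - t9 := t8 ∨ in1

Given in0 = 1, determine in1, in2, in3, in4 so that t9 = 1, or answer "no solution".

Check with in0 = 1 and in1=1, in2=1, in3=1, in4=0:
t1 = ¬in4 = ¬0 = 1
t2 = in2 ∧ t1 = 1 ∧ 1 = 1
t3 = t1 ∧ t2 = 1 ∧ 1 = 1
t4 = t2 ∧ t3 = 1 ∧ 1 = 1
t5 = t4 ∨ in3 = 1 ∨ 1 = 1
t6 = t5 ∨ t2 = 1 ∨ 1 = 1
t7 = t5 ∧ t6 = 1 ∧ 1 = 1
t8 = in0 ∨ t7 = 1 ∨ 1 = 1
t9 = t8 ∨ in1 = 1 ∨ 1 = 1
So t9 = 1.

in1=1, in2=1, in3=1, in4=0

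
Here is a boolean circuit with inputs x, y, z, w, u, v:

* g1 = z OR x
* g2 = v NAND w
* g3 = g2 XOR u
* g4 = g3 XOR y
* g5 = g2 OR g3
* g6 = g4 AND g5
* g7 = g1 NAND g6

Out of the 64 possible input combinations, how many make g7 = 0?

21

g7 = g1 NAND g6 must be 0, so both g1 = 1 and g6 = 1.
g1 = z OR x must be 1, so at least one of z, x is 1.
g6 = g4 AND g5 must be 1, so both g4 = 1 and g5 = 1.
Enumerating the 64 input combinations, 21 give g7 = 0 and 43 give g7 = 1.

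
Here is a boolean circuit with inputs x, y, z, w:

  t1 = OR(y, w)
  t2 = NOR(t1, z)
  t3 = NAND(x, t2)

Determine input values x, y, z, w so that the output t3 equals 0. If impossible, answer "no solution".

x=1, y=0, z=0, w=0

t3 = NAND(x, t2) must be 0, so both x = 1 and t2 = 1.
Check with x=1, y=0, z=0, w=0:
t1 = OR(y, w) = OR(0, 0) = 0
t2 = NOR(t1, z) = NOR(0, 0) = 1
t3 = NAND(x, t2) = NAND(1, 1) = 0
So t3 = 0 as required.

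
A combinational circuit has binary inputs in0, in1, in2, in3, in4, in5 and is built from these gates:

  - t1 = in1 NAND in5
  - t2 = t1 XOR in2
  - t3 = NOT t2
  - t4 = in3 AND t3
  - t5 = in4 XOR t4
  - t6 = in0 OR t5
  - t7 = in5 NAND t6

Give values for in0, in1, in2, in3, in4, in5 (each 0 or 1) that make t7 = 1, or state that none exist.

in0=0, in1=0, in2=1, in3=1, in4=1, in5=1

t7 = in5 NAND t6 must be 1, so at least one of in5, t6 is 0.
Check with in0=0, in1=0, in2=1, in3=1, in4=1, in5=1:
t1 = in1 NAND in5 = 0 NAND 1 = 1
t2 = t1 XOR in2 = 1 XOR 1 = 0
t3 = NOT t2 = NOT 0 = 1
t4 = in3 AND t3 = 1 AND 1 = 1
t5 = in4 XOR t4 = 1 XOR 1 = 0
t6 = in0 OR t5 = 0 OR 0 = 0
t7 = in5 NAND t6 = 1 NAND 0 = 1
So t7 = 1 as required.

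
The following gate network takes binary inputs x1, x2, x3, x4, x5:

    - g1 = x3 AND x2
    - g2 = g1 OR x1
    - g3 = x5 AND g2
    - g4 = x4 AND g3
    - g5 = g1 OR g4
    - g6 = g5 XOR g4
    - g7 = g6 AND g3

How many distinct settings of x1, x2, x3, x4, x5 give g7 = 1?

g7 = g6 AND g3 must be 1, so both g6 = 1 and g3 = 1.
Satisfying assignments:
  x1=0, x2=1, x3=1, x4=0, x5=1
  x1=1, x2=1, x3=1, x4=0, x5=1

2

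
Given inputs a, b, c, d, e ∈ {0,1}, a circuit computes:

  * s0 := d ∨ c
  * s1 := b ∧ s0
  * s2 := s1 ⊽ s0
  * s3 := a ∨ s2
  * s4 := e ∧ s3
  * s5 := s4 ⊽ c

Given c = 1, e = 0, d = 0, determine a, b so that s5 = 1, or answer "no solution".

no solution exists

With c = 1, e = 0, d = 0 fixed, none of the 4 settings of a, b give s5 = 1.
For example, with a=1, b=0:
s0 = d ∨ c = 0 ∨ 1 = 1
s1 = b ∧ s0 = 0 ∧ 1 = 0
s2 = s1 ⊽ s0 = 0 ⊽ 1 = 0
s3 = a ∨ s2 = 1 ∨ 0 = 1
s4 = e ∧ s3 = 0 ∧ 1 = 0
s5 = s4 ⊽ c = 0 ⊽ 1 = 0
giving s5 = 0 ≠ 1.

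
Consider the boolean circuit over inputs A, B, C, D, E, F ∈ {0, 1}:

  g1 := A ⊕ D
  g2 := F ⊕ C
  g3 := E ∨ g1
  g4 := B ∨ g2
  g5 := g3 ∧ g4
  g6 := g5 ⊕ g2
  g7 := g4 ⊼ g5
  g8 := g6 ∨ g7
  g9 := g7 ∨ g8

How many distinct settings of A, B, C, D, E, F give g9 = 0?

24

g9 = g7 ∨ g8 must be 0, so both g7 = 0 and g8 = 0.
Enumerating the 64 input combinations, 24 give g9 = 0 and 40 give g9 = 1.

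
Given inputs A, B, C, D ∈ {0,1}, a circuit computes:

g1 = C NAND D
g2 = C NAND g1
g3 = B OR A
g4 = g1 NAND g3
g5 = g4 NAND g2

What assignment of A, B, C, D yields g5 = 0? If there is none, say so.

A=1 B=0 C=1 D=1

g5 = g4 NAND g2 must be 0, so both g4 = 1 and g2 = 1.
g4 = g1 NAND g3 must be 1, so at least one of g1, g3 is 0.
Check with A=1 B=0 C=1 D=1:
g1 = C NAND D = 1 NAND 1 = 0
g2 = C NAND g1 = 1 NAND 0 = 1
g3 = B OR A = 0 OR 1 = 1
g4 = g1 NAND g3 = 0 NAND 1 = 1
g5 = g4 NAND g2 = 1 NAND 1 = 0
So g5 = 0 as required.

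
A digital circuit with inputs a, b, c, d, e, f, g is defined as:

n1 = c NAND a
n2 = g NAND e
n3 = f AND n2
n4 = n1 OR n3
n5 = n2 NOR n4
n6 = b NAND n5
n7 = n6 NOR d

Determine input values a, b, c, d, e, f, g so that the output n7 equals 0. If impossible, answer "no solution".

a=0, b=0, c=0, d=1, e=0, f=0, g=1

n7 = n6 NOR d must be 0, so at least one of n6, d is 1.
Check with a=0, b=0, c=0, d=1, e=0, f=0, g=1:
n1 = c NAND a = 0 NAND 0 = 1
n2 = g NAND e = 1 NAND 0 = 1
n3 = f AND n2 = 0 AND 1 = 0
n4 = n1 OR n3 = 1 OR 0 = 1
n5 = n2 NOR n4 = 1 NOR 1 = 0
n6 = b NAND n5 = 0 NAND 0 = 1
n7 = n6 NOR d = 1 NOR 1 = 0
So n7 = 0 as required.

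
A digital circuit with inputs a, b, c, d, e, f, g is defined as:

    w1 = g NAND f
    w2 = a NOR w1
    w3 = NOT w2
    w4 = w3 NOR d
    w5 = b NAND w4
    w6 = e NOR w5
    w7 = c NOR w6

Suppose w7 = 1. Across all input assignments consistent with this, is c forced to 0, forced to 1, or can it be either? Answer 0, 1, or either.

0

w7 = c NOR w6 must be 1, so both c = 0 and w6 = 0.
w6 = e NOR w5 must be 0, so at least one of e, w5 is 1.
Every assignment with w7 = 1 has c = 0; there are 63 such assignment(s).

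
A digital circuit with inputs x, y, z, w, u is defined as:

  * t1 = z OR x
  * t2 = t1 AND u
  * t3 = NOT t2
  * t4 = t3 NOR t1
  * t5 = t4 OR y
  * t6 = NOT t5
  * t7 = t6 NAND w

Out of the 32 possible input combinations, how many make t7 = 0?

8

t7 = t6 NAND w must be 0, so both t6 = 1 and w = 1.
t6 = NOT t5 must be 1, so t5 = 0.
t5 = t4 OR y must be 0, so both t4 = 0 and y = 0.
Enumerating the 32 input combinations, 8 give t7 = 0 and 24 give t7 = 1.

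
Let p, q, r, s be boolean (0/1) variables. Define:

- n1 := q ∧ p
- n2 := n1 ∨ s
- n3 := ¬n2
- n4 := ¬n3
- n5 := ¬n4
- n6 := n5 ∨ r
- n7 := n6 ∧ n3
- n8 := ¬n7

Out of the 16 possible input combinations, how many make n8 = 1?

10

n8 = ¬n7 must be 1, so n7 = 0.
n7 = n6 ∧ n3 must be 0, so at least one of n6, n3 is 0.
Enumerating the 16 input combinations, 10 give n8 = 1 and 6 give n8 = 0.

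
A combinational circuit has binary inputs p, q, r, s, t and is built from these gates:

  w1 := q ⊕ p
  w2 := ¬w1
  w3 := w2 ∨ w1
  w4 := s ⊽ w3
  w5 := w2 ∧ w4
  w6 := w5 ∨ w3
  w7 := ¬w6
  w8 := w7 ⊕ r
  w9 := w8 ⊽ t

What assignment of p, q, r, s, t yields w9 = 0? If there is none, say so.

Check with p=0 q=0 r=1 s=1 t=0:
w1 = q ⊕ p = 0 ⊕ 0 = 0
w2 = ¬w1 = ¬0 = 1
w3 = w2 ∨ w1 = 1 ∨ 0 = 1
w4 = s ⊽ w3 = 1 ⊽ 1 = 0
w5 = w2 ∧ w4 = 1 ∧ 0 = 0
w6 = w5 ∨ w3 = 0 ∨ 1 = 1
w7 = ¬w6 = ¬1 = 0
w8 = w7 ⊕ r = 0 ⊕ 1 = 1
w9 = w8 ⊽ t = 1 ⊽ 0 = 0
So w9 = 0 as required.

p=0 q=0 r=1 s=1 t=0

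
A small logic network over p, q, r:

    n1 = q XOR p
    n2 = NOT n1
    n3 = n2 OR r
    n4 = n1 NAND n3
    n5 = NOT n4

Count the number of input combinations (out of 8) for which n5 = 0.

n5 = NOT n4 must be 0, so n4 = 1.
Satisfying assignments:
  p=0, q=0, r=0
  p=0, q=0, r=1
  p=0, q=1, r=0
  p=1, q=0, r=0
  p=1, q=1, r=0
  p=1, q=1, r=1

6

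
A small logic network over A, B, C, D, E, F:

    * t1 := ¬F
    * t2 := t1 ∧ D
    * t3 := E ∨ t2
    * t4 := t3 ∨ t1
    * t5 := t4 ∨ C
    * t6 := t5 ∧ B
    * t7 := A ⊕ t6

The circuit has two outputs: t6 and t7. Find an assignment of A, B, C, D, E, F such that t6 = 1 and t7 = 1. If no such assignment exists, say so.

Check with A=0, B=1, C=0, D=1, E=1, F=1:
t1 = ¬F = ¬1 = 0
t2 = t1 ∧ D = 0 ∧ 1 = 0
t3 = E ∨ t2 = 1 ∨ 0 = 1
t4 = t3 ∨ t1 = 1 ∨ 0 = 1
t5 = t4 ∨ C = 1 ∨ 0 = 1
t6 = t5 ∧ B = 1 ∧ 1 = 1
t7 = A ⊕ t6 = 0 ⊕ 1 = 1
So t6 = 1 and t7 = 1.

A=0, B=1, C=0, D=1, E=1, F=1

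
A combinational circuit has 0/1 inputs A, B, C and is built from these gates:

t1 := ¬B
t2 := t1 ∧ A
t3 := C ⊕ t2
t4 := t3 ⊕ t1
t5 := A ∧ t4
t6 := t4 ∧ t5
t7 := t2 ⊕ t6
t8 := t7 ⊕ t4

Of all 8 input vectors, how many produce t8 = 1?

t8 = t7 ⊕ t4 must be 1, so t7 and t4 differ.
Satisfying assignments:
  A=0, B=0, C=0
  A=0, B=1, C=1
  A=1, B=0, C=0
  A=1, B=0, C=1

4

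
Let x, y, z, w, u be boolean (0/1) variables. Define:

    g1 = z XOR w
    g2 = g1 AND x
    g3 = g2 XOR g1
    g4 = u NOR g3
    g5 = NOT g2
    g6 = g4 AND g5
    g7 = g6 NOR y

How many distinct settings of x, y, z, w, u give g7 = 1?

g7 = g6 NOR y must be 1, so both g6 = 0 and y = 0.
g6 = g4 AND g5 must be 0, so at least one of g4, g5 is 0.
Enumerating the 32 input combinations, 12 give g7 = 1 and 20 give g7 = 0.

12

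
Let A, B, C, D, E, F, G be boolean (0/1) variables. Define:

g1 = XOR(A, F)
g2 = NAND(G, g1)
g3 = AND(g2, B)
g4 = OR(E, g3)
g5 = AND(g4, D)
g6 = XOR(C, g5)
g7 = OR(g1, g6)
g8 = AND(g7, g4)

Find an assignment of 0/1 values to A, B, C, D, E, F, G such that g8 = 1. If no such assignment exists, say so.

g8 = AND(g7, g4) must be 1, so both g7 = 1 and g4 = 1.
g7 = OR(g1, g6) must be 1, so at least one of g1, g6 is 1.
Check with A=1, B=1, C=0, D=1, E=0, F=1, G=1:
g1 = XOR(A, F) = XOR(1, 1) = 0
g2 = NAND(G, g1) = NAND(1, 0) = 1
g3 = AND(g2, B) = AND(1, 1) = 1
g4 = OR(E, g3) = OR(0, 1) = 1
g5 = AND(g4, D) = AND(1, 1) = 1
g6 = XOR(C, g5) = XOR(0, 1) = 1
g7 = OR(g1, g6) = OR(0, 1) = 1
g8 = AND(g7, g4) = AND(1, 1) = 1
So g8 = 1 as required.

A=1, B=1, C=0, D=1, E=0, F=1, G=1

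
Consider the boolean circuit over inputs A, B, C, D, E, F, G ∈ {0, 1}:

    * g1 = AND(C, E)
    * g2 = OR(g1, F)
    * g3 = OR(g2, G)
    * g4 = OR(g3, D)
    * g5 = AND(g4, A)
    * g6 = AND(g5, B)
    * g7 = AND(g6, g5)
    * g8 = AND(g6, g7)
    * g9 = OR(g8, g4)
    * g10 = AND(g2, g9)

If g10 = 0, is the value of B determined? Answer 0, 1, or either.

either

Both values of B occur among assignments with g10 = 0:
  B=0: A=0, B=0, C=0, D=0, E=0, F=0, G=0
  B=1: A=0, B=1, C=0, D=0, E=0, F=0, G=0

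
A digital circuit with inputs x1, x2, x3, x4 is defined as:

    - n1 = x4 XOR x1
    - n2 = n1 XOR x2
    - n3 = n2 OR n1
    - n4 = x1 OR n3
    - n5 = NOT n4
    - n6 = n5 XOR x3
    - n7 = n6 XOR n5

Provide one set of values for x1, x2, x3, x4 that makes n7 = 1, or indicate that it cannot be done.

x1=0 x2=0 x3=1 x4=0

n7 = n6 XOR n5 must be 1, so n6 and n5 differ.
Check with x1=0 x2=0 x3=1 x4=0:
n1 = x4 XOR x1 = 0 XOR 0 = 0
n2 = n1 XOR x2 = 0 XOR 0 = 0
n3 = n2 OR n1 = 0 OR 0 = 0
n4 = x1 OR n3 = 0 OR 0 = 0
n5 = NOT n4 = NOT 0 = 1
n6 = n5 XOR x3 = 1 XOR 1 = 0
n7 = n6 XOR n5 = 0 XOR 1 = 1
So n7 = 1 as required.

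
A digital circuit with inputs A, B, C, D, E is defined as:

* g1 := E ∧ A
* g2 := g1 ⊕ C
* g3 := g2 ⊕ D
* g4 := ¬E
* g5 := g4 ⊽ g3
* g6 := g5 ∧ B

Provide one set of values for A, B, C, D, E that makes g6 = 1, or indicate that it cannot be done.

g6 = g5 ∧ B must be 1, so both g5 = 1 and B = 1.
g5 = g4 ⊽ g3 must be 1, so both g4 = 0 and g3 = 0.
g4 = ¬E must be 0, so E = 1.
Check with A=1, B=1, C=1, D=0, E=1:
g1 = E ∧ A = 1 ∧ 1 = 1
g2 = g1 ⊕ C = 1 ⊕ 1 = 0
g3 = g2 ⊕ D = 0 ⊕ 0 = 0
g4 = ¬E = ¬1 = 0
g5 = g4 ⊽ g3 = 0 ⊽ 0 = 1
g6 = g5 ∧ B = 1 ∧ 1 = 1
So g6 = 1 as required.

A=1, B=1, C=1, D=0, E=1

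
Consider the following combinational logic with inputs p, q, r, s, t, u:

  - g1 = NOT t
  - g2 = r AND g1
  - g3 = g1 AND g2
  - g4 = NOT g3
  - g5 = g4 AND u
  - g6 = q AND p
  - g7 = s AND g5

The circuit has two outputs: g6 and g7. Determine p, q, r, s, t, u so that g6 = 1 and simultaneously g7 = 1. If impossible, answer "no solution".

Check with p=1 q=1 r=0 s=1 t=1 u=1:
g1 = NOT t = NOT 1 = 0
g2 = r AND g1 = 0 AND 0 = 0
g3 = g1 AND g2 = 0 AND 0 = 0
g4 = NOT g3 = NOT 0 = 1
g5 = g4 AND u = 1 AND 1 = 1
g6 = q AND p = 1 AND 1 = 1
g7 = s AND g5 = 1 AND 1 = 1
So g6 = 1 and g7 = 1.

p=1 q=1 r=0 s=1 t=1 u=1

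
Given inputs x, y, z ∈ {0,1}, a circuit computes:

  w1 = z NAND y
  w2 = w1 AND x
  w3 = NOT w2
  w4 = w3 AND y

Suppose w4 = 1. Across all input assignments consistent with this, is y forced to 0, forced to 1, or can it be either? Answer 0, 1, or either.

w4 = w3 AND y must be 1, so both w3 = 1 and y = 1.
Every assignment with w4 = 1 has y = 1; there are 3 such assignment(s).
  x=0, y=1, z=0
  x=0, y=1, z=1
  x=1, y=1, z=1

1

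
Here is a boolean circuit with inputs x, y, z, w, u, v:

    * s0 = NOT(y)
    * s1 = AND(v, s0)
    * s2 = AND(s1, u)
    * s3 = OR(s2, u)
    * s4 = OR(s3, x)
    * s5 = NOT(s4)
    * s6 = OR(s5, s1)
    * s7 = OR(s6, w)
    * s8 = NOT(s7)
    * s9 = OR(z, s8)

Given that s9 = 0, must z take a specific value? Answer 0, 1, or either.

0

s9 = OR(z, s8) must be 0, so both z = 0 and s8 = 0.
s8 = NOT(s7) must be 0, so s7 = 1.
Every assignment with s9 = 0 has z = 0; there are 23 such assignment(s).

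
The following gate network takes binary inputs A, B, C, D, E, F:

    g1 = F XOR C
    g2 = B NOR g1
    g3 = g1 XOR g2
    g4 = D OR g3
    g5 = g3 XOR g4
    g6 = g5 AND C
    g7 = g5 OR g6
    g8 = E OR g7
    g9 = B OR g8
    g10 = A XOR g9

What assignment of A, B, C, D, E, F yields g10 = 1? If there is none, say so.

g10 = A XOR g9 must be 1, so A and g9 differ.
Check with A=0, B=0, C=1, D=0, E=1, F=1:
g1 = F XOR C = 1 XOR 1 = 0
g2 = B NOR g1 = 0 NOR 0 = 1
g3 = g1 XOR g2 = 0 XOR 1 = 1
g4 = D OR g3 = 0 OR 1 = 1
g5 = g3 XOR g4 = 1 XOR 1 = 0
g6 = g5 AND C = 0 AND 1 = 0
g7 = g5 OR g6 = 0 OR 0 = 0
g8 = E OR g7 = 1 OR 0 = 1
g9 = B OR g8 = 0 OR 1 = 1
g10 = A XOR g9 = 0 XOR 1 = 1
So g10 = 1 as required.

A=0, B=0, C=1, D=0, E=1, F=1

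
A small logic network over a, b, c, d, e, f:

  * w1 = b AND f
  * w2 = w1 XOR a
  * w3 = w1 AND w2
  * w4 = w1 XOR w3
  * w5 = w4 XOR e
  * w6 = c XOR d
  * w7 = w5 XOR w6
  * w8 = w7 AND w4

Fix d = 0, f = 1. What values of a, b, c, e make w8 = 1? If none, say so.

Check with d = 0, f = 1 and a=1, b=1, c=0, e=0:
w1 = b AND f = 1 AND 1 = 1
w2 = w1 XOR a = 1 XOR 1 = 0
w3 = w1 AND w2 = 1 AND 0 = 0
w4 = w1 XOR w3 = 1 XOR 0 = 1
w5 = w4 XOR e = 1 XOR 0 = 1
w6 = c XOR d = 0 XOR 0 = 0
w7 = w5 XOR w6 = 1 XOR 0 = 1
w8 = w7 AND w4 = 1 AND 1 = 1
So w8 = 1.

a=1, b=1, c=0, e=0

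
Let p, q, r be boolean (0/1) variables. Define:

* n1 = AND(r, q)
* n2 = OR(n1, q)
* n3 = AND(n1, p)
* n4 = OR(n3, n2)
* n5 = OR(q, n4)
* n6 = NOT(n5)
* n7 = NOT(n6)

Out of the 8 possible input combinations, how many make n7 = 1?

n7 = NOT(n6) must be 1, so n6 = 0.
Satisfying assignments:
  p=0, q=1, r=0
  p=0, q=1, r=1
  p=1, q=1, r=0
  p=1, q=1, r=1

4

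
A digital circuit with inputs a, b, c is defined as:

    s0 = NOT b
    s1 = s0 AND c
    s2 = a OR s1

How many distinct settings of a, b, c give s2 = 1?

5

s2 = a OR s1 must be 1, so at least one of a, s1 is 1.
Satisfying assignments:
  a=0, b=0, c=1
  a=1, b=0, c=0
  a=1, b=0, c=1
  a=1, b=1, c=0
  a=1, b=1, c=1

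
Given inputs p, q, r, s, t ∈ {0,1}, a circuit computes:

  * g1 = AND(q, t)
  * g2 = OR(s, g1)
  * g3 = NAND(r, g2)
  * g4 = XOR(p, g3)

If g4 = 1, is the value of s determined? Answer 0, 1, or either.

either

Both values of s occur among assignments with g4 = 1:
  s=0: p=0, q=0, r=0, s=0, t=0
  s=1: p=0, q=0, r=0, s=1, t=0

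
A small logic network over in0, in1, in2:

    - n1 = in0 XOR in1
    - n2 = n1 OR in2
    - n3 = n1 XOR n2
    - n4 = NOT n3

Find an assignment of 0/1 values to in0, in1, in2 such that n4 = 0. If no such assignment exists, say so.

in0=0 in1=0 in2=1

n4 = NOT n3 must be 0, so n3 = 1.
Check with in0=0 in1=0 in2=1:
n1 = in0 XOR in1 = 0 XOR 0 = 0
n2 = n1 OR in2 = 0 OR 1 = 1
n3 = n1 XOR n2 = 0 XOR 1 = 1
n4 = NOT n3 = NOT 1 = 0
So n4 = 0 as required.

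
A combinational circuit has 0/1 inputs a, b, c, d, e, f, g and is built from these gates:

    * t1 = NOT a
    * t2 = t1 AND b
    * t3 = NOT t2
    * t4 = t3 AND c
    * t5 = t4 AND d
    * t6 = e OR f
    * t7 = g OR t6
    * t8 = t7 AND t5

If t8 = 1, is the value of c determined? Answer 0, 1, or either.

1

t8 = t7 AND t5 must be 1, so both t7 = 1 and t5 = 1.
t7 = g OR t6 must be 1, so at least one of g, t6 is 1.
Every assignment with t8 = 1 has c = 1; there are 21 such assignment(s).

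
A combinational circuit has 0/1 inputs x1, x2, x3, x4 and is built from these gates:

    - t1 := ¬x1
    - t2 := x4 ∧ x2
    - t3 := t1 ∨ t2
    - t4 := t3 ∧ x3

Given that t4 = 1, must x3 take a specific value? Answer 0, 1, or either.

1

t4 = t3 ∧ x3 must be 1, so both t3 = 1 and x3 = 1.
Every assignment with t4 = 1 has x3 = 1; there are 5 such assignment(s).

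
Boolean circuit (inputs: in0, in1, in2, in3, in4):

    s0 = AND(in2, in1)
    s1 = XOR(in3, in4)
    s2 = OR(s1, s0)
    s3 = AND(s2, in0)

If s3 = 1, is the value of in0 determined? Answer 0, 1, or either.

1

s3 = AND(s2, in0) must be 1, so both s2 = 1 and in0 = 1.
Every assignment with s3 = 1 has in0 = 1; there are 10 such assignment(s).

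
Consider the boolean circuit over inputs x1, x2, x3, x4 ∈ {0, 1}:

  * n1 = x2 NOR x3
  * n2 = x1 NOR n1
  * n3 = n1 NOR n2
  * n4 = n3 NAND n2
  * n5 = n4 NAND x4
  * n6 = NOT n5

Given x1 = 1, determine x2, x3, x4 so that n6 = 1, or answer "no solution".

x2=0 x3=0 x4=1

n6 = NOT n5 must be 1, so n5 = 0.
Check with x1 = 1 and x2=0, x3=0, x4=1:
n1 = x2 NOR x3 = 0 NOR 0 = 1
n2 = x1 NOR n1 = 1 NOR 1 = 0
n3 = n1 NOR n2 = 1 NOR 0 = 0
n4 = n3 NAND n2 = 0 NAND 0 = 1
n5 = n4 NAND x4 = 1 NAND 1 = 0
n6 = NOT n5 = NOT 0 = 1
So n6 = 1.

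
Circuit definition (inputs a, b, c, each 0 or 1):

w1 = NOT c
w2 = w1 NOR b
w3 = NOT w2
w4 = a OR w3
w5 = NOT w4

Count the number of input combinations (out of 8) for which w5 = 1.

w5 = NOT w4 must be 1, so w4 = 0.
w4 = a OR w3 must be 0, so both a = 0 and w3 = 0.
Satisfying assignments:
  a=0, b=0, c=1

1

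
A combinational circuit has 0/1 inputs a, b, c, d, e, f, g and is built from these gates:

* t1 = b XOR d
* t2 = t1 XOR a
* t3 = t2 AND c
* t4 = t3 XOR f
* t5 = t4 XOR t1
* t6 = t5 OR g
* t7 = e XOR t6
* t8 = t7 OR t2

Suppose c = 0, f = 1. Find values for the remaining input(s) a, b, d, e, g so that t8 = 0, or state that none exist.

a=0, b=0, d=0, e=1, g=1

t8 = t7 OR t2 must be 0, so both t7 = 0 and t2 = 0.
t7 = e XOR t6 must be 0, so e and t6 are equal.
Check with c = 0, f = 1 and a=0, b=0, d=0, e=1, g=1:
t1 = b XOR d = 0 XOR 0 = 0
t2 = t1 XOR a = 0 XOR 0 = 0
t3 = t2 AND c = 0 AND 0 = 0
t4 = t3 XOR f = 0 XOR 1 = 1
t5 = t4 XOR t1 = 1 XOR 0 = 1
t6 = t5 OR g = 1 OR 1 = 1
t7 = e XOR t6 = 1 XOR 1 = 0
t8 = t7 OR t2 = 0 OR 0 = 0
So t8 = 0.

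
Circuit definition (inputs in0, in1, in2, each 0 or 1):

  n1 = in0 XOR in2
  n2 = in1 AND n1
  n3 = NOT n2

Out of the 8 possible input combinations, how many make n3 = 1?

n3 = NOT n2 must be 1, so n2 = 0.
Enumerating the 8 input combinations, 6 give n3 = 1 and 2 give n3 = 0.

6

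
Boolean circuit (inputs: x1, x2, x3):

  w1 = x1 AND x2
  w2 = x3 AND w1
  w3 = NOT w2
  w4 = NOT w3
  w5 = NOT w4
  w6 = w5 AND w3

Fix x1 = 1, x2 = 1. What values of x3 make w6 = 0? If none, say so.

w6 = w5 AND w3 must be 0, so at least one of w5, w3 is 0.
Check with x1 = 1, x2 = 1 and x3=1:
w1 = x1 AND x2 = 1 AND 1 = 1
w2 = x3 AND w1 = 1 AND 1 = 1
w3 = NOT w2 = NOT 1 = 0
w4 = NOT w3 = NOT 0 = 1
w5 = NOT w4 = NOT 1 = 0
w6 = w5 AND w3 = 0 AND 0 = 0
So w6 = 0.

x3=1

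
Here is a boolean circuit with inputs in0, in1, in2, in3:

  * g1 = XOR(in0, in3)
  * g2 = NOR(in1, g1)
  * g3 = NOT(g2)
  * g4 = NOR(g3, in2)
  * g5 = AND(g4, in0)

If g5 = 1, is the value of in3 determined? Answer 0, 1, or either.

g5 = AND(g4, in0) must be 1, so both g4 = 1 and in0 = 1.
g4 = NOR(g3, in2) must be 1, so both g3 = 0 and in2 = 0.
Every assignment with g5 = 1 has in3 = 1; there are 1 such assignment(s).
  in0=1, in1=0, in2=0, in3=1

1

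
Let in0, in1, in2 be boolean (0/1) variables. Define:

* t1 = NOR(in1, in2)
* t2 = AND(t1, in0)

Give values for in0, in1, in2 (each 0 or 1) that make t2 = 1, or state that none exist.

Check with in0=1, in1=0, in2=0:
t1 = NOR(in1, in2) = NOR(0, 0) = 1
t2 = AND(t1, in0) = AND(1, 1) = 1
So t2 = 1 as required.

in0=1, in1=0, in2=0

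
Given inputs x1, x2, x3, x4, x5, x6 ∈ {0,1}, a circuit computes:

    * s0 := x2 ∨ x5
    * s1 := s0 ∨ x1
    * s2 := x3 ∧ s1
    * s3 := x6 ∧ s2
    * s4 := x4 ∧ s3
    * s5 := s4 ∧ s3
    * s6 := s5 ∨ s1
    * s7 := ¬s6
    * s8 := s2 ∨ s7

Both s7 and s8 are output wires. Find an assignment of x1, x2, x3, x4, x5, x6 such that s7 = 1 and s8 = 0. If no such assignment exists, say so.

no solution exists

Across all 64 input combinations, none give both s7 = 1 and s8 = 0.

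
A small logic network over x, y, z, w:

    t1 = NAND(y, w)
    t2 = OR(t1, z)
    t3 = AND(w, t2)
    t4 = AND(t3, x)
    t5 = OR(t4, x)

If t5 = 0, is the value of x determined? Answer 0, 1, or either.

0

t5 = OR(t4, x) must be 0, so both t4 = 0 and x = 0.
t4 = AND(t3, x) must be 0, so at least one of t3, x is 0.
Every assignment with t5 = 0 has x = 0; there are 8 such assignment(s).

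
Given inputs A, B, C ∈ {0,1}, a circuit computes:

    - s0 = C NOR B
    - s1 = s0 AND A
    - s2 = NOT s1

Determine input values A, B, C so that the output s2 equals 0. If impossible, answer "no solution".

s2 = NOT s1 must be 0, so s1 = 1.
Check with A=1, B=0, C=0:
s0 = C NOR B = 0 NOR 0 = 1
s1 = s0 AND A = 1 AND 1 = 1
s2 = NOT s1 = NOT 1 = 0
So s2 = 0 as required.

A=1, B=0, C=0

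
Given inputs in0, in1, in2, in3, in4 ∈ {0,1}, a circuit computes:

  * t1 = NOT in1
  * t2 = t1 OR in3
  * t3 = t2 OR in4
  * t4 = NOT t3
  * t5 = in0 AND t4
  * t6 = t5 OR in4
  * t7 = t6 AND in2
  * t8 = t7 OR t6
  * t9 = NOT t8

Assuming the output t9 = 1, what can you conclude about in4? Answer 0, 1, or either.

t9 = NOT t8 must be 1, so t8 = 0.
Every assignment with t9 = 1 has in4 = 0; there are 14 such assignment(s).

0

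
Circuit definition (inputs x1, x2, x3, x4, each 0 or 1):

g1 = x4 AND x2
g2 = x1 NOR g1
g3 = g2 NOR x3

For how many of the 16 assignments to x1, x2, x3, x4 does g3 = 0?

11

g3 = g2 NOR x3 must be 0, so at least one of g2, x3 is 1.
Enumerating the 16 input combinations, 11 give g3 = 0 and 5 give g3 = 1.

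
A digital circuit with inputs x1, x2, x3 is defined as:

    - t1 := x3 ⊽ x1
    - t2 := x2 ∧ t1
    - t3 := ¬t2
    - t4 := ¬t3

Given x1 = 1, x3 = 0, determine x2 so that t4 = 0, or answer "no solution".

Check with x1 = 1, x3 = 0 and x2=0:
t1 = x3 ⊽ x1 = 0 ⊽ 1 = 0
t2 = x2 ∧ t1 = 0 ∧ 0 = 0
t3 = ¬t2 = ¬0 = 1
t4 = ¬t3 = ¬1 = 0
So t4 = 0.

x2=0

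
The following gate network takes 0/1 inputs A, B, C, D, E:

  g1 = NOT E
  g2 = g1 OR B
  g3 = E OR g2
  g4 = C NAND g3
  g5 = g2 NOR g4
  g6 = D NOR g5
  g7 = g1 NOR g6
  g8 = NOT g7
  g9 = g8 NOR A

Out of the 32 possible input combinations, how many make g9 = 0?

g9 = g8 NOR A must be 0, so at least one of g8, A is 1.
Enumerating the 32 input combinations, 27 give g9 = 0 and 5 give g9 = 1.

27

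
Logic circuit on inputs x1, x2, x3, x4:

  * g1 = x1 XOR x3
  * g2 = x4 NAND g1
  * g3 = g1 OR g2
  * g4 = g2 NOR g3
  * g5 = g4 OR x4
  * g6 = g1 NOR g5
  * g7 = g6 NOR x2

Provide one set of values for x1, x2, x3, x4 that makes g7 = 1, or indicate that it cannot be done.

Check with x1=0, x2=0, x3=1, x4=0:
g1 = x1 XOR x3 = 0 XOR 1 = 1
g2 = x4 NAND g1 = 0 NAND 1 = 1
g3 = g1 OR g2 = 1 OR 1 = 1
g4 = g2 NOR g3 = 1 NOR 1 = 0
g5 = g4 OR x4 = 0 OR 0 = 0
g6 = g1 NOR g5 = 1 NOR 0 = 0
g7 = g6 NOR x2 = 0 NOR 0 = 1
So g7 = 1 as required.

x1=0, x2=0, x3=1, x4=0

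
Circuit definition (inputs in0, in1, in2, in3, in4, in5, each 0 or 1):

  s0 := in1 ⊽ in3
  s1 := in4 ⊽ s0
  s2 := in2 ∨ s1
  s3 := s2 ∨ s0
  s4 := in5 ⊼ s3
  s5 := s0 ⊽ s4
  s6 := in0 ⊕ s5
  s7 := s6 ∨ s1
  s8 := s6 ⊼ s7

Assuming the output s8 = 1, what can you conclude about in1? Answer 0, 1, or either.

either

Both values of in1 occur among assignments with s8 = 1:
  in1=0: in0=0, in1=0, in2=0, in3=0, in4=0, in5=0
  in1=1: in0=0, in1=1, in2=0, in3=0, in4=0, in5=0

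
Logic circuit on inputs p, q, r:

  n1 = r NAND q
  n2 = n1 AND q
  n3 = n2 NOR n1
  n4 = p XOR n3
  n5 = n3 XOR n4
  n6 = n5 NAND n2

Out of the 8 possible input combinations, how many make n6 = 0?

1

n6 = n5 NAND n2 must be 0, so both n5 = 1 and n2 = 1.
Satisfying assignments:
  p=1, q=1, r=0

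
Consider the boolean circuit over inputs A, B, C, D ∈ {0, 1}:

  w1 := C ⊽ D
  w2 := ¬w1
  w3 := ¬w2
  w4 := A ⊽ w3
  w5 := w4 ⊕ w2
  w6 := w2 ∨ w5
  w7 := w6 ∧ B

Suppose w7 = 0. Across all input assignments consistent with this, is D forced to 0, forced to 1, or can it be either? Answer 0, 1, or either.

Both values of D occur among assignments with w7 = 0:
  D=0: A=0, B=0, C=0, D=0
  D=1: A=0, B=0, C=0, D=1

either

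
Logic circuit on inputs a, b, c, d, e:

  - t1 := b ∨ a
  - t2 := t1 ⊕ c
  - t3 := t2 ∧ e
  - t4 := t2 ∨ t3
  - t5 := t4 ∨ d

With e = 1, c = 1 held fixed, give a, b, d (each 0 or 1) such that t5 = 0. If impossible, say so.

a=1 b=1 d=0

t5 = t4 ∨ d must be 0, so both t4 = 0 and d = 0.
t4 = t2 ∨ t3 must be 0, so both t2 = 0 and t3 = 0.
Check with e = 1, c = 1 and a=1, b=1, d=0:
t1 = b ∨ a = 1 ∨ 1 = 1
t2 = t1 ⊕ c = 1 ⊕ 1 = 0
t3 = t2 ∧ e = 0 ∧ 1 = 0
t4 = t2 ∨ t3 = 0 ∨ 0 = 0
t5 = t4 ∨ d = 0 ∨ 0 = 0
So t5 = 0.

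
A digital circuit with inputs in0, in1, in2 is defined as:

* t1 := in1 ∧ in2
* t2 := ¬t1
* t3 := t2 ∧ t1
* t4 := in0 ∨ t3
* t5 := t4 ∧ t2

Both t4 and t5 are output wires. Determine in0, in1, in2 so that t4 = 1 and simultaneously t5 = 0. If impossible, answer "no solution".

Check with in0=1, in1=1, in2=1:
t1 = in1 ∧ in2 = 1 ∧ 1 = 1
t2 = ¬t1 = ¬1 = 0
t3 = t2 ∧ t1 = 0 ∧ 1 = 0
t4 = in0 ∨ t3 = 1 ∨ 0 = 1
t5 = t4 ∧ t2 = 1 ∧ 0 = 0
So t4 = 1 and t5 = 0.

in0=1, in1=1, in2=1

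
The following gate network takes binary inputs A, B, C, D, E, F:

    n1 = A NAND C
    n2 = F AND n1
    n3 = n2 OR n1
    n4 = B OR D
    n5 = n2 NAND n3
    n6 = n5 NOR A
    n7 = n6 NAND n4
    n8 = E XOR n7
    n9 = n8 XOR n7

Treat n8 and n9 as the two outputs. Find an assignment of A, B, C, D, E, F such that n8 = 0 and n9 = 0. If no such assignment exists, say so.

A=0 B=1 C=0 D=0 E=0 F=1

Check with A=0 B=1 C=0 D=0 E=0 F=1:
n1 = A NAND C = 0 NAND 0 = 1
n2 = F AND n1 = 1 AND 1 = 1
n3 = n2 OR n1 = 1 OR 1 = 1
n4 = B OR D = 1 OR 0 = 1
n5 = n2 NAND n3 = 1 NAND 1 = 0
n6 = n5 NOR A = 0 NOR 0 = 1
n7 = n6 NAND n4 = 1 NAND 1 = 0
n8 = E XOR n7 = 0 XOR 0 = 0
n9 = n8 XOR n7 = 0 XOR 0 = 0
So n8 = 0 and n9 = 0.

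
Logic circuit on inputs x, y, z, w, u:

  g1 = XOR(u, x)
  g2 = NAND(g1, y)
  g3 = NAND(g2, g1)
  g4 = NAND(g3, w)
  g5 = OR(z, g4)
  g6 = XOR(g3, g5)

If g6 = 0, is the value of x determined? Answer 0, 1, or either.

Both values of x occur among assignments with g6 = 0:
  x=0: x=0, y=0, z=0, w=0, u=0
  x=1: x=1, y=0, z=0, w=0, u=1

either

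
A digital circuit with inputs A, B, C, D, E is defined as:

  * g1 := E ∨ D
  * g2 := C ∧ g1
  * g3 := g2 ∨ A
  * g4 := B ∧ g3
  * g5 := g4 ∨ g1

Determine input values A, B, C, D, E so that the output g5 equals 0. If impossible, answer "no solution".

A=1 B=0 C=1 D=0 E=0

g5 = g4 ∨ g1 must be 0, so both g4 = 0 and g1 = 0.
Check with A=1 B=0 C=1 D=0 E=0:
g1 = E ∨ D = 0 ∨ 0 = 0
g2 = C ∧ g1 = 1 ∧ 0 = 0
g3 = g2 ∨ A = 0 ∨ 1 = 1
g4 = B ∧ g3 = 0 ∧ 1 = 0
g5 = g4 ∨ g1 = 0 ∨ 0 = 0
So g5 = 0 as required.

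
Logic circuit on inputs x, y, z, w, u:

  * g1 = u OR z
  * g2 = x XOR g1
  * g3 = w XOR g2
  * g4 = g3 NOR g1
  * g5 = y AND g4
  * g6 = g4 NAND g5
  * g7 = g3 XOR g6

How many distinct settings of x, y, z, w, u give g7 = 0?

g7 = g3 XOR g6 must be 0, so g3 and g6 are equal.
Enumerating the 32 input combinations, 18 give g7 = 0 and 14 give g7 = 1.

18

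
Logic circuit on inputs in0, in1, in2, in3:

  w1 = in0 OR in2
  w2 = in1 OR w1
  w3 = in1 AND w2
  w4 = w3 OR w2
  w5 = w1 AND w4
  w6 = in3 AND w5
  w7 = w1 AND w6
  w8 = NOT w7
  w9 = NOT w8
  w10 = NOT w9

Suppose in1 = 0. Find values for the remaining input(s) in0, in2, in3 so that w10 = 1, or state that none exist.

w10 = NOT w9 must be 1, so w9 = 0.
w9 = NOT w8 must be 0, so w8 = 1.
Check with in1 = 0 and in0=0, in2=1, in3=0:
w1 = in0 OR in2 = 0 OR 1 = 1
w2 = in1 OR w1 = 0 OR 1 = 1
w3 = in1 AND w2 = 0 AND 1 = 0
w4 = w3 OR w2 = 0 OR 1 = 1
w5 = w1 AND w4 = 1 AND 1 = 1
w6 = in3 AND w5 = 0 AND 1 = 0
w7 = w1 AND w6 = 1 AND 0 = 0
w8 = NOT w7 = NOT 0 = 1
w9 = NOT w8 = NOT 1 = 0
w10 = NOT w9 = NOT 0 = 1
So w10 = 1.

in0=0, in2=1, in3=0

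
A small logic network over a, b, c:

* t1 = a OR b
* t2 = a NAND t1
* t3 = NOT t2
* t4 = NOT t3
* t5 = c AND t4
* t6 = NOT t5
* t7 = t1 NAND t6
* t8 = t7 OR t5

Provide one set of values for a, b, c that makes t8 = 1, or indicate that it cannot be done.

Check with a=0 b=1 c=1:
t1 = a OR b = 0 OR 1 = 1
t2 = a NAND t1 = 0 NAND 1 = 1
t3 = NOT t2 = NOT 1 = 0
t4 = NOT t3 = NOT 0 = 1
t5 = c AND t4 = 1 AND 1 = 1
t6 = NOT t5 = NOT 1 = 0
t7 = t1 NAND t6 = 1 NAND 0 = 1
t8 = t7 OR t5 = 1 OR 1 = 1
So t8 = 1 as required.

a=0 b=1 c=1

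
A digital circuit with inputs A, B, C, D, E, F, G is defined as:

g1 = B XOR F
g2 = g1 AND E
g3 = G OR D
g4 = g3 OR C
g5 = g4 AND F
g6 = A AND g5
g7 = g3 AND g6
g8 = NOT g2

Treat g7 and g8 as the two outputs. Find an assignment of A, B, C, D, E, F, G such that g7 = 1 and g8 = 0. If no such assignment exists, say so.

A=1 B=0 C=0 D=1 E=1 F=1 G=0

Check with A=1 B=0 C=0 D=1 E=1 F=1 G=0:
g1 = B XOR F = 0 XOR 1 = 1
g2 = g1 AND E = 1 AND 1 = 1
g3 = G OR D = 0 OR 1 = 1
g4 = g3 OR C = 1 OR 0 = 1
g5 = g4 AND F = 1 AND 1 = 1
g6 = A AND g5 = 1 AND 1 = 1
g7 = g3 AND g6 = 1 AND 1 = 1
g8 = NOT g2 = NOT 1 = 0
So g7 = 1 and g8 = 0.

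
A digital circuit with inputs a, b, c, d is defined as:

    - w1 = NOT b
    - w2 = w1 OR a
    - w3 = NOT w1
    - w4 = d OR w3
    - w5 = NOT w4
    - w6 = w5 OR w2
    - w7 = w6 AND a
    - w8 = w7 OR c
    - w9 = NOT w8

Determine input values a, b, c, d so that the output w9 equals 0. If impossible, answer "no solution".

Check with a=1, b=1, c=0, d=1:
w1 = NOT b = NOT 1 = 0
w2 = w1 OR a = 0 OR 1 = 1
w3 = NOT w1 = NOT 0 = 1
w4 = d OR w3 = 1 OR 1 = 1
w5 = NOT w4 = NOT 1 = 0
w6 = w5 OR w2 = 0 OR 1 = 1
w7 = w6 AND a = 1 AND 1 = 1
w8 = w7 OR c = 1 OR 0 = 1
w9 = NOT w8 = NOT 1 = 0
So w9 = 0 as required.

a=1, b=1, c=0, d=1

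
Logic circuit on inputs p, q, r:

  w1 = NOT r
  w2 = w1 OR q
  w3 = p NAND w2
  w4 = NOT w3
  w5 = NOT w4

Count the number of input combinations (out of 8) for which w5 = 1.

w5 = NOT w4 must be 1, so w4 = 0.
w4 = NOT w3 must be 0, so w3 = 1.
Satisfying assignments:
  p=0, q=0, r=0
  p=0, q=0, r=1
  p=0, q=1, r=0
  p=0, q=1, r=1
  p=1, q=0, r=1

5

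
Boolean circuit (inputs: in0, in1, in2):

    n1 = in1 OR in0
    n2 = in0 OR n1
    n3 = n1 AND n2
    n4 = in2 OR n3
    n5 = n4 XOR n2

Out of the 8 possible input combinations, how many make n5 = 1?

1

n5 = n4 XOR n2 must be 1, so n4 and n2 differ.
Satisfying assignments:
  in0=0, in1=0, in2=1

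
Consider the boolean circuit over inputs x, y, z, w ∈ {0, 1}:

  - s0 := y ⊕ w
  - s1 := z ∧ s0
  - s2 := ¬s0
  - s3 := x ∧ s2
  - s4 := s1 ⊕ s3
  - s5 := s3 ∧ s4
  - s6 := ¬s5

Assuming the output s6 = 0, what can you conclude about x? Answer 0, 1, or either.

s6 = ¬s5 must be 0, so s5 = 1.
Every assignment with s6 = 0 has x = 1; there are 4 such assignment(s).
  x=1, y=0, z=0, w=0
  x=1, y=0, z=1, w=0
  x=1, y=1, z=0, w=1
  x=1, y=1, z=1, w=1

1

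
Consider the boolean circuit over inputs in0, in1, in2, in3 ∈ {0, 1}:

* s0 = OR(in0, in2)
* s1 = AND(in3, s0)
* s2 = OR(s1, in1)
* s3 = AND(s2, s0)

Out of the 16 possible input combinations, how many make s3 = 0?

7

s3 = AND(s2, s0) must be 0, so at least one of s2, s0 is 0.
Enumerating the 16 input combinations, 7 give s3 = 0 and 9 give s3 = 1.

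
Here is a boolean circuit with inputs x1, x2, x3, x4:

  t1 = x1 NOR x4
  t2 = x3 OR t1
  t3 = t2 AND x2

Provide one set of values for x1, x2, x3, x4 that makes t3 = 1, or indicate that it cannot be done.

x1=0, x2=1, x3=1, x4=0

t3 = t2 AND x2 must be 1, so both t2 = 1 and x2 = 1.
t2 = x3 OR t1 must be 1, so at least one of x3, t1 is 1.
Check with x1=0, x2=1, x3=1, x4=0:
t1 = x1 NOR x4 = 0 NOR 0 = 1
t2 = x3 OR t1 = 1 OR 1 = 1
t3 = t2 AND x2 = 1 AND 1 = 1
So t3 = 1 as required.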